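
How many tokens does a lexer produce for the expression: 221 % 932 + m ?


Scanning '221 % 932 + m'
Token 1: '221' -> integer_literal
Token 2: '%' -> operator
Token 3: '932' -> integer_literal
Token 4: '+' -> operator
Token 5: 'm' -> identifier
Total tokens: 5

5


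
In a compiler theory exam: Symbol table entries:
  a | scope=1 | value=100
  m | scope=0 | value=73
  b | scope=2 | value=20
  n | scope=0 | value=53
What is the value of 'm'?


Searching symbol table for 'm':
  a | scope=1 | value=100
  m | scope=0 | value=73 <- MATCH
  b | scope=2 | value=20
  n | scope=0 | value=53
Found 'm' at scope 0 with value 73

73


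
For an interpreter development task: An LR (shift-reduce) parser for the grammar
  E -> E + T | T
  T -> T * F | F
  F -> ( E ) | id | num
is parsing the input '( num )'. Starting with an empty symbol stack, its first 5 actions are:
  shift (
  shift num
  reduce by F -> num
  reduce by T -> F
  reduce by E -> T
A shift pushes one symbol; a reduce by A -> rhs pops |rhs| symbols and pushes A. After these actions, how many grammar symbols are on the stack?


Tracking the symbol stack through each action:
  Action 1: shift '(' : push -> stack = [(] (size 1)
  Action 2: shift 'num' : push -> stack = [(, num] (size 2)
  Action 3: reduce by F -> num : pop 1, push F -> stack = [(, F] (size 2)
  Action 4: reduce by T -> F : pop 1, push T -> stack = [(, T] (size 2)
  Action 5: reduce by E -> T : pop 1, push E -> stack = [(, E] (size 2)
Final stack size: 2

2


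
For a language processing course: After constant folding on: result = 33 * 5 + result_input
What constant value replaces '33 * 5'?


Identifying constant sub-expression:
  Original: result = 33 * 5 + result_input
  33 and 5 are both compile-time constants
  Evaluating: 33 * 5 = 165
  After folding: result = 165 + result_input

165


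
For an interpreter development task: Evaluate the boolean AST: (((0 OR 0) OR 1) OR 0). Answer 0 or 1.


Step 1: Evaluate inner node
  0 OR 0 = 0
Step 2: Evaluate next node
  0 OR 1 = 1
Step 3: Evaluate root node
  1 OR 0 = 1

1


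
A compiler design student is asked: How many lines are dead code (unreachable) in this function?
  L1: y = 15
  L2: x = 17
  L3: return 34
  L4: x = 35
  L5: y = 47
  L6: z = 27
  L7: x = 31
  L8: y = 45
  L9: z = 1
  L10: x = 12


Analyzing control flow:
  L1: reachable (before return)
  L2: reachable (before return)
  L3: reachable (return statement)
  L4: DEAD (after return at L3)
  L5: DEAD (after return at L3)
  L6: DEAD (after return at L3)
  L7: DEAD (after return at L3)
  L8: DEAD (after return at L3)
  L9: DEAD (after return at L3)
  L10: DEAD (after return at L3)
Return at L3, total lines = 10
Dead lines: L4 through L10
Count: 7

7


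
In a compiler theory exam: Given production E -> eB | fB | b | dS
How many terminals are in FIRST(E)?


Production: E -> eB | fB | b | dS
Examining each alternative for leading terminals:
  E -> eB : first terminal = 'e'
  E -> fB : first terminal = 'f'
  E -> b : first terminal = 'b'
  E -> dS : first terminal = 'd'
FIRST(E) = {b, d, e, f}
Count: 4

4


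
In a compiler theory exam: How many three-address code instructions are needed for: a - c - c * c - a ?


Expression: a - c - c * c - a
Generating three-address code (respecting * over +/- precedence):
  Instruction 1: t1 = c * c
  Instruction 2: t2 = a - c
  Instruction 3: t3 = t2 - t1
  Instruction 4: t4 = t3 - a
Total instructions: 4

4


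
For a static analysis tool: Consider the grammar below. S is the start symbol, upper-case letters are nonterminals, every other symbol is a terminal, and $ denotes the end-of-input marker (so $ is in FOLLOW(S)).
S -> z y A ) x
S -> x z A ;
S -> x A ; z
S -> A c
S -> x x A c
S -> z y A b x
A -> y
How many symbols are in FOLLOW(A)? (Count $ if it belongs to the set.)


S is the start symbol and does not occur in any rule body, so FOLLOW(S) = {$}.
Examining every occurrence of A in a rule body:
  S -> z y A ) x : A is followed by terminal ')' -> add ')'
  S -> x z A ; : A is followed by terminal ';' -> add ';'
  S -> x A ; z : A is followed by terminal ';' -> add ';' (already in the set)
  S -> A c : A is followed by terminal 'c' -> add 'c'
  S -> x x A c : A is followed by terminal 'c' -> add 'c' (already in the set)
  S -> z y A b x : A is followed by terminal 'b' -> add 'b'
  A -> y : A does not occur in the body -> contributes nothing
FOLLOW(A) = {), ;, b, c}
Count: 4

4


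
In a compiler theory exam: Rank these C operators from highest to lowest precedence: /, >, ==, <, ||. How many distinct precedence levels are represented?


Looking up precedence for each operator:
  / -> precedence 6
  > -> precedence 4
  == -> precedence 3
  < -> precedence 4
  || -> precedence 1
Sorted highest to lowest: /, >, <, ==, ||
Distinct precedence values: [6, 4, 3, 1]
Number of distinct levels: 4

4


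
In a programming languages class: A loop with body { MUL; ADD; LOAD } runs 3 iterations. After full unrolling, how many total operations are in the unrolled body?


Loop body operations: MUL, ADD, LOAD (3 ops per iteration)
Unrolling 3 iterations:
  Iteration 1: MUL, ADD, LOAD (3 ops)
  Iteration 2: MUL, ADD, LOAD (3 ops)
  Iteration 3: MUL, ADD, LOAD (3 ops)
Total: 3 iterations * 3 ops/iter = 9 operations

9


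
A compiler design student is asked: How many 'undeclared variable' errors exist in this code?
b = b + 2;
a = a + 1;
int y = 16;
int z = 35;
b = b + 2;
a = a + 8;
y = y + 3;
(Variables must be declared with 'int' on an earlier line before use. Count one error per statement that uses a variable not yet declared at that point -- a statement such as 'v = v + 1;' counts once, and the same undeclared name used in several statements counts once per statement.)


Scanning code line by line:
  Line 1: use 'b' -> ERROR (undeclared)
  Line 2: use 'a' -> ERROR (undeclared)
  Line 3: declare 'y' -> declared = ['y']
  Line 4: declare 'z' -> declared = ['y', 'z']
  Line 5: use 'b' -> ERROR (undeclared)
  Line 6: use 'a' -> ERROR (undeclared)
  Line 7: use 'y' -> OK (declared)
Total undeclared variable errors: 4

4


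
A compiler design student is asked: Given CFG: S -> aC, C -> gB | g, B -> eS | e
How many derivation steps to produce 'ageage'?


Grammar: S -> aC, C -> gB | g, B -> eS | e
Deriving 'ageage':
Step 1: S -> aC => aC
Step 2: C -> gB => agB
Step 3: B -> eS => ageS
Step 4: S -> aC => ageaC
Step 5: C -> gB => ageagB
Step 6: B -> e => ageage
Total derivation steps: 6

6


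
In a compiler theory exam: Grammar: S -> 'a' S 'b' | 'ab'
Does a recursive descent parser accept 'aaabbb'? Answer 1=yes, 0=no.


Grammar accepts strings of the form a^n b^n (n >= 1)
Word: 'aaabbb'
Counting: 3 a's and 3 b's
Check: 3 == 3? Yes
Derivation (S -> aSb applied 2 time(s), then S -> ab): S => aSb => aaSbb => aaabbb
Accepted

1


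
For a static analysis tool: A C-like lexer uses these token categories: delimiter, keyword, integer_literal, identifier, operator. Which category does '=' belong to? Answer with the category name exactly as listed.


Token: '='
Checking categories:
  identifier: no
  integer_literal: no
  operator: YES
  keyword: no
  delimiter: no
Category: operator

operator


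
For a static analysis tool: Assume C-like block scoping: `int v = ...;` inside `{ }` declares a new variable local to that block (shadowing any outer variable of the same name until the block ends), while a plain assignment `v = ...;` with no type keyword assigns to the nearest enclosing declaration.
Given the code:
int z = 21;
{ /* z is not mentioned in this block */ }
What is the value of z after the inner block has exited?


Analyzing scoping rules:
Outer scope: declares z = 21
Inner block: z is neither redeclared nor assigned -> unchanged
After the block -> 21
Result: 21

21


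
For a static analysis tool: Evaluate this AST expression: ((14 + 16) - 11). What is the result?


Expression: ((14 + 16) - 11)
Evaluating step by step:
  14 + 16 = 30
  30 - 11 = 19
Result: 19

19


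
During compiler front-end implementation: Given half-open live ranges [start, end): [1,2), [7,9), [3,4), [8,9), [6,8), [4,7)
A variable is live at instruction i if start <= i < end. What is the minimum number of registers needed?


Live ranges:
  Var0: [1, 2)
  Var1: [7, 9)
  Var2: [3, 4)
  Var3: [8, 9)
  Var4: [6, 8)
  Var5: [4, 7)
Sweep-line events (position, delta, active):
  pos=1 start -> active=1
  pos=2 end -> active=0
  pos=3 start -> active=1
  pos=4 end -> active=0
  pos=4 start -> active=1
  pos=6 start -> active=2
  pos=7 end -> active=1
  pos=7 start -> active=2
  pos=8 end -> active=1
  pos=8 start -> active=2
  pos=9 end -> active=1
  pos=9 end -> active=0
Maximum simultaneous active: 2
Minimum registers needed: 2

2


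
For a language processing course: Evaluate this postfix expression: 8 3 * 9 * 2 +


Processing tokens left to right:
Push 8, Push 3
Pop 8 and 3, compute 8 * 3 = 24, push 24
Push 9
Pop 24 and 9, compute 24 * 9 = 216, push 216
Push 2
Pop 216 and 2, compute 216 + 2 = 218, push 218
Stack result: 218

218


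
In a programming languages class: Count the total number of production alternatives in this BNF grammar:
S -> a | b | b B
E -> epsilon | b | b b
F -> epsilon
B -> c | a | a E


Counting alternatives per rule:
  S: 3 alternative(s)
  E: 3 alternative(s)
  F: 1 alternative(s)
  B: 3 alternative(s)
Sum: 3 + 3 + 1 + 3 = 10

10


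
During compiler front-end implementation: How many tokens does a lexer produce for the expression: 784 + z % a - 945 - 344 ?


Scanning '784 + z % a - 945 - 344'
Token 1: '784' -> integer_literal
Token 2: '+' -> operator
Token 3: 'z' -> identifier
Token 4: '%' -> operator
Token 5: 'a' -> identifier
Token 6: '-' -> operator
Token 7: '945' -> integer_literal
Token 8: '-' -> operator
Token 9: '344' -> integer_literal
Total tokens: 9

9


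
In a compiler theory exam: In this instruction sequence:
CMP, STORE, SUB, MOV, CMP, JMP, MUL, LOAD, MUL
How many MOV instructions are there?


Scanning instruction sequence for MOV:
  Position 1: CMP
  Position 2: STORE
  Position 3: SUB
  Position 4: MOV <- MATCH
  Position 5: CMP
  Position 6: JMP
  Position 7: MUL
  Position 8: LOAD
  Position 9: MUL
Matches at positions: [4]
Total MOV count: 1

1


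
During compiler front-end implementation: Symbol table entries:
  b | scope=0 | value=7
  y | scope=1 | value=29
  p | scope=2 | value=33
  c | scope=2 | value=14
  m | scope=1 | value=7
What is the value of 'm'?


Searching symbol table for 'm':
  b | scope=0 | value=7
  y | scope=1 | value=29
  p | scope=2 | value=33
  c | scope=2 | value=14
  m | scope=1 | value=7 <- MATCH
Found 'm' at scope 1 with value 7

7


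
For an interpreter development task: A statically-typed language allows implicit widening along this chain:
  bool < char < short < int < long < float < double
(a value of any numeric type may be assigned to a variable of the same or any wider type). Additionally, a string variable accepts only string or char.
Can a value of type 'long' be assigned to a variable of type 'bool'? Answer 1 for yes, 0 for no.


Target variable type: bool
Source value type: long
Numeric ranks: long=4, bool=0
Widening allowed iff rank(source) <= rank(target): 4 <= 0? No
Result: 0

0


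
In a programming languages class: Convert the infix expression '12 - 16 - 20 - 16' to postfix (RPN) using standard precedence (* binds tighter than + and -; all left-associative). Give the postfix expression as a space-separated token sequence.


Applying the shunting-yard algorithm:
  Operand 12 -> output
  Push '-' onto operator stack -> op-stack: [-]
  Operand 16 -> output
  See '-' (prec 1); top '-' (prec 1) >= it -> pop '-' to output
  Push '-' onto operator stack -> op-stack: [-]
  Operand 20 -> output
  See '-' (prec 1); top '-' (prec 1) >= it -> pop '-' to output
  Push '-' onto operator stack -> op-stack: [-]
  Operand 16 -> output
  End of input: pop '-' to output
Postfix result: 12 16 - 20 - 16 -

12 16 - 20 - 16 -


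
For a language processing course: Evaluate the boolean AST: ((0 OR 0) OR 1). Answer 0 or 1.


Step 1: Evaluate inner node
  0 OR 0 = 0
Step 2: Evaluate root node
  0 OR 1 = 1

1


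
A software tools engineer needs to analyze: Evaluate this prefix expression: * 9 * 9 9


Parsing prefix expression: * 9 * 9 9
Step 1: Innermost operation '* 9 9'
  9 * 9 = 81
Step 2: Outer operation '* 9 [81]'
  9 * 81 = 729

729


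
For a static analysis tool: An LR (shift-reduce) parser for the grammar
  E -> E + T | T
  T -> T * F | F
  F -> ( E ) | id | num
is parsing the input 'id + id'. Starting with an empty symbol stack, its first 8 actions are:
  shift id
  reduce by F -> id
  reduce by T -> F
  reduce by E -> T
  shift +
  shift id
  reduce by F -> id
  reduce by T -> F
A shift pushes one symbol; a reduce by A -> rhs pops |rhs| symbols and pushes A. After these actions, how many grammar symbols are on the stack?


Tracking the symbol stack through each action:
  Action 1: shift 'id' : push -> stack = [id] (size 1)
  Action 2: reduce by F -> id : pop 1, push F -> stack = [F] (size 1)
  Action 3: reduce by T -> F : pop 1, push T -> stack = [T] (size 1)
  Action 4: reduce by E -> T : pop 1, push E -> stack = [E] (size 1)
  Action 5: shift '+' : push -> stack = [E, +] (size 2)
  Action 6: shift 'id' : push -> stack = [E, +, id] (size 3)
  Action 7: reduce by F -> id : pop 1, push F -> stack = [E, +, F] (size 3)
  Action 8: reduce by T -> F : pop 1, push T -> stack = [E, +, T] (size 3)
Final stack size: 3

3


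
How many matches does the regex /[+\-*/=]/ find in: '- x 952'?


Pattern: /[+\-*/=]/ (operators)
Input: '- x 952'
Scanning for matches:
  Match 1: '-'
Total matches: 1

1


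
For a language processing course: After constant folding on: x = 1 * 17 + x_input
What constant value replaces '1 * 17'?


Identifying constant sub-expression:
  Original: x = 1 * 17 + x_input
  1 and 17 are both compile-time constants
  Evaluating: 1 * 17 = 17
  After folding: x = 17 + x_input

17


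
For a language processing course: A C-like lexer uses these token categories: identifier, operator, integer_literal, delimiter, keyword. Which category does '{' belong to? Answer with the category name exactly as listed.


Token: '{'
Checking categories:
  identifier: no
  integer_literal: no
  operator: no
  keyword: no
  delimiter: YES
Category: delimiter

delimiter


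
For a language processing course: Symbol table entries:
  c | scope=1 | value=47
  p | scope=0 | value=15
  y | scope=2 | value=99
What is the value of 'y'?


Searching symbol table for 'y':
  c | scope=1 | value=47
  p | scope=0 | value=15
  y | scope=2 | value=99 <- MATCH
Found 'y' at scope 2 with value 99

99


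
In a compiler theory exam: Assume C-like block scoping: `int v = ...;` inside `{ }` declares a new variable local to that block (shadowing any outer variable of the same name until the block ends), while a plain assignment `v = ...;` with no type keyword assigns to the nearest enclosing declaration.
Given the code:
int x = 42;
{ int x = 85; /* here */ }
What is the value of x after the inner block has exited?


Analyzing scoping rules:
Outer scope: declares x = 42
Inner block: 'int x = 85;' declares a NEW x that shadows the outer one
When the block exits the inner x goes out of scope; the outer x was never modified -> 42
Result: 42

42


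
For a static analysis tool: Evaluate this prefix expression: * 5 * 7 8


Parsing prefix expression: * 5 * 7 8
Step 1: Innermost operation '* 7 8'
  7 * 8 = 56
Step 2: Outer operation '* 5 [56]'
  5 * 56 = 280

280


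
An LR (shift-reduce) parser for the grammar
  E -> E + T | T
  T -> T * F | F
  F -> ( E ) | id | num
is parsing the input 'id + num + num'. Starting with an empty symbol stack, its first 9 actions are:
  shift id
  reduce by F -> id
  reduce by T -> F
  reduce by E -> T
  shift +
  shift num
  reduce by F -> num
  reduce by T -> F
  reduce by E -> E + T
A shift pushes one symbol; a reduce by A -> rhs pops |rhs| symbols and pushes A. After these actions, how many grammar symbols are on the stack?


Tracking the symbol stack through each action:
  Action 1: shift 'id' : push -> stack = [id] (size 1)
  Action 2: reduce by F -> id : pop 1, push F -> stack = [F] (size 1)
  Action 3: reduce by T -> F : pop 1, push T -> stack = [T] (size 1)
  Action 4: reduce by E -> T : pop 1, push E -> stack = [E] (size 1)
  Action 5: shift '+' : push -> stack = [E, +] (size 2)
  Action 6: shift 'num' : push -> stack = [E, +, num] (size 3)
  Action 7: reduce by F -> num : pop 1, push F -> stack = [E, +, F] (size 3)
  Action 8: reduce by T -> F : pop 1, push T -> stack = [E, +, T] (size 3)
  Action 9: reduce by E -> E + T : pop 3, push E -> stack = [E] (size 1)
Final stack size: 1

1


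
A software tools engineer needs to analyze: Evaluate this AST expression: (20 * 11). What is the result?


Expression: (20 * 11)
Evaluating step by step:
  20 * 11 = 220
Result: 220

220


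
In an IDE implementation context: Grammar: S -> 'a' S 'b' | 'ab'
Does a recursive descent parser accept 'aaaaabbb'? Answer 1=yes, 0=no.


Grammar accepts strings of the form a^n b^n (n >= 1)
Word: 'aaaaabbb'
Counting: 5 a's and 3 b's
Check: 5 == 3? No
Mismatch: a-count != b-count
Rejected

0


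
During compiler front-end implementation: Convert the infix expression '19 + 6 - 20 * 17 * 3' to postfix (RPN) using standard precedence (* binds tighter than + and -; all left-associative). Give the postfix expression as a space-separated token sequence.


Applying the shunting-yard algorithm:
  Operand 19 -> output
  Push '+' onto operator stack -> op-stack: [+]
  Operand 6 -> output
  See '-' (prec 1); top '+' (prec 1) >= it -> pop '+' to output
  Push '-' onto operator stack -> op-stack: [-]
  Operand 20 -> output
  Push '*' onto operator stack -> op-stack: [-, *]
  Operand 17 -> output
  See '*' (prec 2); top '*' (prec 2) >= it -> pop '*' to output
  Push '*' onto operator stack -> op-stack: [-, *]
  Operand 3 -> output
  End of input: pop '*' to output
  End of input: pop '-' to output
Postfix result: 19 6 + 20 17 * 3 * -

19 6 + 20 17 * 3 * -


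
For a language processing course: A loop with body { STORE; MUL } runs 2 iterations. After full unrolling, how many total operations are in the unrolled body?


Loop body operations: STORE, MUL (2 ops per iteration)
Unrolling 2 iterations:
  Iteration 1: STORE, MUL (2 ops)
  Iteration 2: STORE, MUL (2 ops)
Total: 2 iterations * 2 ops/iter = 4 operations

4


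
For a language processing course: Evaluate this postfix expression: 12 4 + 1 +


Processing tokens left to right:
Push 12, Push 4
Pop 12 and 4, compute 12 + 4 = 16, push 16
Push 1
Pop 16 and 1, compute 16 + 1 = 17, push 17
Stack result: 17

17


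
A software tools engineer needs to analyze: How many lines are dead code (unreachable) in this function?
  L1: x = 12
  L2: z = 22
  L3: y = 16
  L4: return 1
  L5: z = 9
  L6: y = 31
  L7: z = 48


Analyzing control flow:
  L1: reachable (before return)
  L2: reachable (before return)
  L3: reachable (before return)
  L4: reachable (return statement)
  L5: DEAD (after return at L4)
  L6: DEAD (after return at L4)
  L7: DEAD (after return at L4)
Return at L4, total lines = 7
Dead lines: L5 through L7
Count: 3

3


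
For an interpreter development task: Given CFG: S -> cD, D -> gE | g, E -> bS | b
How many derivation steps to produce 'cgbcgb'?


Grammar: S -> cD, D -> gE | g, E -> bS | b
Deriving 'cgbcgb':
Step 1: S -> cD => cD
Step 2: D -> gE => cgE
Step 3: E -> bS => cgbS
Step 4: S -> cD => cgbcD
Step 5: D -> gE => cgbcgE
Step 6: E -> b => cgbcgb
Total derivation steps: 6

6


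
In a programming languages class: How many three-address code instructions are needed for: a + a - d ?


Expression: a + a - d
Generating three-address code (respecting * over +/- precedence):
  Instruction 1: t1 = a + a
  Instruction 2: t2 = t1 - d
Total instructions: 2

2


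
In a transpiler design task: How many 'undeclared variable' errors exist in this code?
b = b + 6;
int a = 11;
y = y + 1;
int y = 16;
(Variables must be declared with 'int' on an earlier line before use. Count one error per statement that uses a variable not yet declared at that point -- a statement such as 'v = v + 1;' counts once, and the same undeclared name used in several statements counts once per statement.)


Scanning code line by line:
  Line 1: use 'b' -> ERROR (undeclared)
  Line 2: declare 'a' -> declared = ['a']
  Line 3: use 'y' -> ERROR (undeclared)
  Line 4: declare 'y' -> declared = ['a', 'y']
Total undeclared variable errors: 2

2


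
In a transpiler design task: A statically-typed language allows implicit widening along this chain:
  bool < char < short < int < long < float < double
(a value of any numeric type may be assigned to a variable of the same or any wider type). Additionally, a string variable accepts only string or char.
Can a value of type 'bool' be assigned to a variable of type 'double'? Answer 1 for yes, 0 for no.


Target variable type: double
Source value type: bool
Numeric ranks: bool=0, double=6
Widening allowed iff rank(source) <= rank(target): 0 <= 6? Yes
Result: 1

1


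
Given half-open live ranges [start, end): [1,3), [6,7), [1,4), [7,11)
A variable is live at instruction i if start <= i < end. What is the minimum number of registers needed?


Live ranges:
  Var0: [1, 3)
  Var1: [6, 7)
  Var2: [1, 4)
  Var3: [7, 11)
Sweep-line events (position, delta, active):
  pos=1 start -> active=1
  pos=1 start -> active=2
  pos=3 end -> active=1
  pos=4 end -> active=0
  pos=6 start -> active=1
  pos=7 end -> active=0
  pos=7 start -> active=1
  pos=11 end -> active=0
Maximum simultaneous active: 2
Minimum registers needed: 2

2


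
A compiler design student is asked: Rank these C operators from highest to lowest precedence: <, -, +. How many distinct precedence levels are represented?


Looking up precedence for each operator:
  < -> precedence 4
  - -> precedence 5
  + -> precedence 5
Sorted highest to lowest: -, +, <
Distinct precedence values: [5, 4]
Number of distinct levels: 2

2


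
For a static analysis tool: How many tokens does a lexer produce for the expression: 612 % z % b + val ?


Scanning '612 % z % b + val'
Token 1: '612' -> integer_literal
Token 2: '%' -> operator
Token 3: 'z' -> identifier
Token 4: '%' -> operator
Token 5: 'b' -> identifier
Token 6: '+' -> operator
Token 7: 'val' -> identifier
Total tokens: 7

7


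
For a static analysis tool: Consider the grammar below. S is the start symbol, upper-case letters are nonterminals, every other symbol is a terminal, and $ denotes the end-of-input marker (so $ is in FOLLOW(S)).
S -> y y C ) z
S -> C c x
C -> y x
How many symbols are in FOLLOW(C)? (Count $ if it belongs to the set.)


S is the start symbol and does not occur in any rule body, so FOLLOW(S) = {$}.
Examining every occurrence of C in a rule body:
  S -> y y C ) z : C is followed by terminal ')' -> add ')'
  S -> C c x : C is followed by terminal 'c' -> add 'c'
  C -> y x : C does not occur in the body -> contributes nothing
FOLLOW(C) = {), c}
Count: 2

2


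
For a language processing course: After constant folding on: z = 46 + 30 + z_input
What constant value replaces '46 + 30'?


Identifying constant sub-expression:
  Original: z = 46 + 30 + z_input
  46 and 30 are both compile-time constants
  Evaluating: 46 + 30 = 76
  After folding: z = 76 + z_input

76


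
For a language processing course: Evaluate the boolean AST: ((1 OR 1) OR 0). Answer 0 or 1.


Step 1: Evaluate inner node
  1 OR 1 = 1
Step 2: Evaluate root node
  1 OR 0 = 1

1


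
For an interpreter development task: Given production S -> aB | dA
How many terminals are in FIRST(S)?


Production: S -> aB | dA
Examining each alternative for leading terminals:
  S -> aB : first terminal = 'a'
  S -> dA : first terminal = 'd'
FIRST(S) = {a, d}
Count: 2

2


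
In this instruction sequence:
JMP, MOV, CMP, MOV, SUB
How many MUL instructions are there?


Scanning instruction sequence for MUL:
  Position 1: JMP
  Position 2: MOV
  Position 3: CMP
  Position 4: MOV
  Position 5: SUB
Matches at positions: []
Total MUL count: 0

0


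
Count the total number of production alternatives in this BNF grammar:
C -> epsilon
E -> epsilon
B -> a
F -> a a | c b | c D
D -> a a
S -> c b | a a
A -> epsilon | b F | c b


Counting alternatives per rule:
  C: 1 alternative(s)
  E: 1 alternative(s)
  B: 1 alternative(s)
  F: 3 alternative(s)
  D: 1 alternative(s)
  S: 2 alternative(s)
  A: 3 alternative(s)
Sum: 1 + 1 + 1 + 3 + 1 + 2 + 3 = 12

12


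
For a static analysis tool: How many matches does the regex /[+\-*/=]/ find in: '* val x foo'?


Pattern: /[+\-*/=]/ (operators)
Input: '* val x foo'
Scanning for matches:
  Match 1: '*'
Total matches: 1

1


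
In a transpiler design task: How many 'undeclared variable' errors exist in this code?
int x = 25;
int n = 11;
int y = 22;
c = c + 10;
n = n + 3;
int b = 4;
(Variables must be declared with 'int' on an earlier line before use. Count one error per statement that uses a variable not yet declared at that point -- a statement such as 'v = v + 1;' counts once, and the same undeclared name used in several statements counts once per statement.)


Scanning code line by line:
  Line 1: declare 'x' -> declared = ['x']
  Line 2: declare 'n' -> declared = ['n', 'x']
  Line 3: declare 'y' -> declared = ['n', 'x', 'y']
  Line 4: use 'c' -> ERROR (undeclared)
  Line 5: use 'n' -> OK (declared)
  Line 6: declare 'b' -> declared = ['b', 'n', 'x', 'y']
Total undeclared variable errors: 1

1


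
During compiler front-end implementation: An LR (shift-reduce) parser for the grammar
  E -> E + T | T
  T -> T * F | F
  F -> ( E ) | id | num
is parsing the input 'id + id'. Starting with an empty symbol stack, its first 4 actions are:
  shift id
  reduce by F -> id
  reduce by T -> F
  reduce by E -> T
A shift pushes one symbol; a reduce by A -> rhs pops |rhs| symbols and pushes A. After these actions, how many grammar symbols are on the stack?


Tracking the symbol stack through each action:
  Action 1: shift 'id' : push -> stack = [id] (size 1)
  Action 2: reduce by F -> id : pop 1, push F -> stack = [F] (size 1)
  Action 3: reduce by T -> F : pop 1, push T -> stack = [T] (size 1)
  Action 4: reduce by E -> T : pop 1, push E -> stack = [E] (size 1)
Final stack size: 1

1


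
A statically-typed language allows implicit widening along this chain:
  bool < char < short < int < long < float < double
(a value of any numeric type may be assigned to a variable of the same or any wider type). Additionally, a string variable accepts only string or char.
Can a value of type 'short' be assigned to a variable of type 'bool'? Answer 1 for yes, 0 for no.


Target variable type: bool
Source value type: short
Numeric ranks: short=2, bool=0
Widening allowed iff rank(source) <= rank(target): 2 <= 0? No
Result: 0

0


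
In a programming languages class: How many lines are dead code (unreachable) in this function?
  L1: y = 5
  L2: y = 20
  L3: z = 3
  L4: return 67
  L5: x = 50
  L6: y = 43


Analyzing control flow:
  L1: reachable (before return)
  L2: reachable (before return)
  L3: reachable (before return)
  L4: reachable (return statement)
  L5: DEAD (after return at L4)
  L6: DEAD (after return at L4)
Return at L4, total lines = 6
Dead lines: L5 through L6
Count: 2

2


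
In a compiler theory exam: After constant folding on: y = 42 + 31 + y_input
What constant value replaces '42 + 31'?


Identifying constant sub-expression:
  Original: y = 42 + 31 + y_input
  42 and 31 are both compile-time constants
  Evaluating: 42 + 31 = 73
  After folding: y = 73 + y_input

73


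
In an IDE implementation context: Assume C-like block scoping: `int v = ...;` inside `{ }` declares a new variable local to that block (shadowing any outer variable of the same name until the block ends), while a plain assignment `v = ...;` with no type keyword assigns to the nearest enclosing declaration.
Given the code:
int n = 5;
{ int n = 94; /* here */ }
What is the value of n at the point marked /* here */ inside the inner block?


Analyzing scoping rules:
Outer scope: declares n = 5
Inner block: 'int n = 94;' declares a NEW n that shadows the outer one
Inside the block the inner declaration is in scope -> 94
Result: 94

94


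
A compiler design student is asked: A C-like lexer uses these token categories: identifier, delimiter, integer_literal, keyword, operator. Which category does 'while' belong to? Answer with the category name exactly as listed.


Token: 'while'
Checking categories:
  identifier: no
  integer_literal: no
  operator: no
  keyword: YES
  delimiter: no
Category: keyword

keyword


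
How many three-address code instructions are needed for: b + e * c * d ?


Expression: b + e * c * d
Generating three-address code (respecting * over +/- precedence):
  Instruction 1: t1 = e * c
  Instruction 2: t2 = t1 * d
  Instruction 3: t3 = b + t2
Total instructions: 3

3


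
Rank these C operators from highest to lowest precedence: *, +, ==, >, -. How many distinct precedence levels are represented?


Looking up precedence for each operator:
  * -> precedence 6
  + -> precedence 5
  == -> precedence 3
  > -> precedence 4
  - -> precedence 5
Sorted highest to lowest: *, +, -, >, ==
Distinct precedence values: [6, 5, 4, 3]
Number of distinct levels: 4

4


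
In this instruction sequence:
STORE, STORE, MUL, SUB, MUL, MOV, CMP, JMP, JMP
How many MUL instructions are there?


Scanning instruction sequence for MUL:
  Position 1: STORE
  Position 2: STORE
  Position 3: MUL <- MATCH
  Position 4: SUB
  Position 5: MUL <- MATCH
  Position 6: MOV
  Position 7: CMP
  Position 8: JMP
  Position 9: JMP
Matches at positions: [3, 5]
Total MUL count: 2

2


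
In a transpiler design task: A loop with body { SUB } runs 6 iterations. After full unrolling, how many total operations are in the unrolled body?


Loop body operations: SUB (1 op per iteration)
Unrolling 6 iterations:
  Iteration 1: SUB (1 ops)
  Iteration 2: SUB (1 ops)
  Iteration 3: SUB (1 ops)
  Iteration 4: SUB (1 ops)
  Iteration 5: SUB (1 ops)
  Iteration 6: SUB (1 ops)
Total: 6 iterations * 1 ops/iter = 6 operations

6


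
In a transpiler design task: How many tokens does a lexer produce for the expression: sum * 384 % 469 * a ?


Scanning 'sum * 384 % 469 * a'
Token 1: 'sum' -> identifier
Token 2: '*' -> operator
Token 3: '384' -> integer_literal
Token 4: '%' -> operator
Token 5: '469' -> integer_literal
Token 6: '*' -> operator
Token 7: 'a' -> identifier
Total tokens: 7

7


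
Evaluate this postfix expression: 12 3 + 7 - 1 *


Processing tokens left to right:
Push 12, Push 3
Pop 12 and 3, compute 12 + 3 = 15, push 15
Push 7
Pop 15 and 7, compute 15 - 7 = 8, push 8
Push 1
Pop 8 and 1, compute 8 * 1 = 8, push 8
Stack result: 8

8


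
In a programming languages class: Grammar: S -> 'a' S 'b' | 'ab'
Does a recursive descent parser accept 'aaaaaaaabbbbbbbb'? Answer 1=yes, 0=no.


Grammar accepts strings of the form a^n b^n (n >= 1)
Word: 'aaaaaaaabbbbbbbb'
Counting: 8 a's and 8 b's
Check: 8 == 8? Yes
Derivation (S -> aSb applied 7 time(s), then S -> ab): S => aSb => aaSbb => aaaSbbb => aaaaSbbbb => aaaaaSbbbbb => aaaaaaSbbbbbb => aaaaaaaSbbbbbbb => aaaaaaaabbbbbbbb
Accepted

1


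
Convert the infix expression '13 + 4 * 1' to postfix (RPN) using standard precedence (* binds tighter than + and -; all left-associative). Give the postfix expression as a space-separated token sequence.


Applying the shunting-yard algorithm:
  Operand 13 -> output
  Push '+' onto operator stack -> op-stack: [+]
  Operand 4 -> output
  Push '*' onto operator stack -> op-stack: [+, *]
  Operand 1 -> output
  End of input: pop '*' to output
  End of input: pop '+' to output
Postfix result: 13 4 1 * +

13 4 1 * +


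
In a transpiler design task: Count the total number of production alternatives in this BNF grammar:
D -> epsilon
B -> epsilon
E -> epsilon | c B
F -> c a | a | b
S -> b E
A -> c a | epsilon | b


Counting alternatives per rule:
  D: 1 alternative(s)
  B: 1 alternative(s)
  E: 2 alternative(s)
  F: 3 alternative(s)
  S: 1 alternative(s)
  A: 3 alternative(s)
Sum: 1 + 1 + 2 + 3 + 1 + 3 = 11

11


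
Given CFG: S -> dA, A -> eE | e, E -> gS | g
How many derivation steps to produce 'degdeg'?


Grammar: S -> dA, A -> eE | e, E -> gS | g
Deriving 'degdeg':
Step 1: S -> dA => dA
Step 2: A -> eE => deE
Step 3: E -> gS => degS
Step 4: S -> dA => degdA
Step 5: A -> eE => degdeE
Step 6: E -> g => degdeg
Total derivation steps: 6

6


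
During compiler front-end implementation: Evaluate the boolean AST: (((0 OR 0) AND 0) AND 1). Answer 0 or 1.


Step 1: Evaluate inner node
  0 OR 0 = 0
Step 2: Evaluate next node
  0 AND 0 = 0
Step 3: Evaluate root node
  0 AND 1 = 0

0


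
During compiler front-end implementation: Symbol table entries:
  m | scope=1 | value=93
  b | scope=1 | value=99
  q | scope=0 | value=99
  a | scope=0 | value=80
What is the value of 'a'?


Searching symbol table for 'a':
  m | scope=1 | value=93
  b | scope=1 | value=99
  q | scope=0 | value=99
  a | scope=0 | value=80 <- MATCH
Found 'a' at scope 0 with value 80

80


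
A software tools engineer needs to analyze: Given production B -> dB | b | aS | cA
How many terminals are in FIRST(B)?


Production: B -> dB | b | aS | cA
Examining each alternative for leading terminals:
  B -> dB : first terminal = 'd'
  B -> b : first terminal = 'b'
  B -> aS : first terminal = 'a'
  B -> cA : first terminal = 'c'
FIRST(B) = {a, b, c, d}
Count: 4

4


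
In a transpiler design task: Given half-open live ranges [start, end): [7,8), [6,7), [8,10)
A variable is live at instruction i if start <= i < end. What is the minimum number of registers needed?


Live ranges:
  Var0: [7, 8)
  Var1: [6, 7)
  Var2: [8, 10)
Sweep-line events (position, delta, active):
  pos=6 start -> active=1
  pos=7 end -> active=0
  pos=7 start -> active=1
  pos=8 end -> active=0
  pos=8 start -> active=1
  pos=10 end -> active=0
Maximum simultaneous active: 1
Minimum registers needed: 1

1


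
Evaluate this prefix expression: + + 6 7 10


Parsing prefix expression: + + 6 7 10
Step 1: Innermost operation '+ 6 7'
  6 + 7 = 13
Step 2: Outer operation '+ [13] 10'
  13 + 10 = 23

23


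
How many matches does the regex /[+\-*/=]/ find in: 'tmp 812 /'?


Pattern: /[+\-*/=]/ (operators)
Input: 'tmp 812 /'
Scanning for matches:
  Match 1: '/'
Total matches: 1

1


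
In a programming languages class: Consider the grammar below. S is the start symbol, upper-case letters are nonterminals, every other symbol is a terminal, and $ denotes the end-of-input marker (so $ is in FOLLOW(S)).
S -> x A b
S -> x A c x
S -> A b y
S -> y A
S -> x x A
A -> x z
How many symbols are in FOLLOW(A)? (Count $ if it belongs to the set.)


S is the start symbol and does not occur in any rule body, so FOLLOW(S) = {$}.
Examining every occurrence of A in a rule body:
  S -> x A b : A is followed by terminal 'b' -> add 'b'
  S -> x A c x : A is followed by terminal 'c' -> add 'c'
  S -> A b y : A is followed by terminal 'b' -> add 'b' (already in the set)
  S -> y A : A is at the right end -> add FOLLOW(S) = {$}
  S -> x x A : A is at the right end -> add FOLLOW(S) = {$} (already in the set)
  A -> x z : A does not occur in the body -> contributes nothing
FOLLOW(A) = {b, c, $}
Count: 3

3


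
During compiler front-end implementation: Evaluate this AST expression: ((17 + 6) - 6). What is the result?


Expression: ((17 + 6) - 6)
Evaluating step by step:
  17 + 6 = 23
  23 - 6 = 17
Result: 17

17


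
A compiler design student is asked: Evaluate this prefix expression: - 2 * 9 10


Parsing prefix expression: - 2 * 9 10
Step 1: Innermost operation '* 9 10'
  9 * 10 = 90
Step 2: Outer operation '- 2 [90]'
  2 - 90 = -88

-88


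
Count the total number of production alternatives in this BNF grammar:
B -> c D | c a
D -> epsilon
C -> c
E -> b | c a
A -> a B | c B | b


Counting alternatives per rule:
  B: 2 alternative(s)
  D: 1 alternative(s)
  C: 1 alternative(s)
  E: 2 alternative(s)
  A: 3 alternative(s)
Sum: 2 + 1 + 1 + 2 + 3 = 9

9


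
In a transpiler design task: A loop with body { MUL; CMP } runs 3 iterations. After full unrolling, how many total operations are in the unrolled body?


Loop body operations: MUL, CMP (2 ops per iteration)
Unrolling 3 iterations:
  Iteration 1: MUL, CMP (2 ops)
  Iteration 2: MUL, CMP (2 ops)
  Iteration 3: MUL, CMP (2 ops)
Total: 3 iterations * 2 ops/iter = 6 operations

6


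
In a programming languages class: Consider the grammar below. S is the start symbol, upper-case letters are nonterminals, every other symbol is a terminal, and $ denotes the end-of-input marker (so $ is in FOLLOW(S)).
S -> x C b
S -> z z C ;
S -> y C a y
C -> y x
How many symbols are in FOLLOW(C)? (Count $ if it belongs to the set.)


S is the start symbol and does not occur in any rule body, so FOLLOW(S) = {$}.
Examining every occurrence of C in a rule body:
  S -> x C b : C is followed by terminal 'b' -> add 'b'
  S -> z z C ; : C is followed by terminal ';' -> add ';'
  S -> y C a y : C is followed by terminal 'a' -> add 'a'
  C -> y x : C does not occur in the body -> contributes nothing
FOLLOW(C) = {;, a, b}
Count: 3

3


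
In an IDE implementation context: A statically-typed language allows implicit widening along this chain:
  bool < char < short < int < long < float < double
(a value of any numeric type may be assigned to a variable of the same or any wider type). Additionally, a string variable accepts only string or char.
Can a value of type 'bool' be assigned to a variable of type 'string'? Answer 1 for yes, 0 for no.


Target variable type: string
Source value type: bool
Rule: string accepts only {string, char}
  source 'bool' in {string, char}? No
Result: 0

0


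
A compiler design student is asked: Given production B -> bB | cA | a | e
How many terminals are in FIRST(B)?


Production: B -> bB | cA | a | e
Examining each alternative for leading terminals:
  B -> bB : first terminal = 'b'
  B -> cA : first terminal = 'c'
  B -> a : first terminal = 'a'
  B -> e : first terminal = 'e'
FIRST(B) = {a, b, c, e}
Count: 4

4


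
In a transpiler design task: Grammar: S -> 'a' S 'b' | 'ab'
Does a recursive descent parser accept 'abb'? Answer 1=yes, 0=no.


Grammar accepts strings of the form a^n b^n (n >= 1)
Word: 'abb'
Counting: 1 a's and 2 b's
Check: 1 == 2? No
Mismatch: a-count != b-count
Rejected

0


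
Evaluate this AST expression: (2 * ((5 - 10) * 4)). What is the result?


Expression: (2 * ((5 - 10) * 4))
Evaluating step by step:
  5 - 10 = -5
  -5 * 4 = -20
  2 * -20 = -40
Result: -40

-40


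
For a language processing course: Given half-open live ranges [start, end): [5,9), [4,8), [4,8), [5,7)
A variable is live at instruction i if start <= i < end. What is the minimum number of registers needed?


Live ranges:
  Var0: [5, 9)
  Var1: [4, 8)
  Var2: [4, 8)
  Var3: [5, 7)
Sweep-line events (position, delta, active):
  pos=4 start -> active=1
  pos=4 start -> active=2
  pos=5 start -> active=3
  pos=5 start -> active=4
  pos=7 end -> active=3
  pos=8 end -> active=2
  pos=8 end -> active=1
  pos=9 end -> active=0
Maximum simultaneous active: 4
Minimum registers needed: 4

4


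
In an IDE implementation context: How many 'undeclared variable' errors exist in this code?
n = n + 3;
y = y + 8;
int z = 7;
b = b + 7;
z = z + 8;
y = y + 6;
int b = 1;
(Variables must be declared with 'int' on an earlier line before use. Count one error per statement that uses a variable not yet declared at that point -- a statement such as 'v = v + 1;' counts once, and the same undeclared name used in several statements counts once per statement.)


Scanning code line by line:
  Line 1: use 'n' -> ERROR (undeclared)
  Line 2: use 'y' -> ERROR (undeclared)
  Line 3: declare 'z' -> declared = ['z']
  Line 4: use 'b' -> ERROR (undeclared)
  Line 5: use 'z' -> OK (declared)
  Line 6: use 'y' -> ERROR (undeclared)
  Line 7: declare 'b' -> declared = ['b', 'z']
Total undeclared variable errors: 4

4
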